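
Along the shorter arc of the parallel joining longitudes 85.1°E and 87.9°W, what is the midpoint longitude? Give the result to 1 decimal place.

Signed shortest Δλ from +85.1° to -87.9° is -173.0°.
Midpoint longitude = +85.1° + (-173.0°)/2 = +85.1° − 86.5° = -1.4°.

1.4°W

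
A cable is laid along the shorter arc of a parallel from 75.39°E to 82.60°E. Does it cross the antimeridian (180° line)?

Signed shortest Δλ = ((82.60 − 75.39 + 180) mod 360) − 180 = 7.21°.
Going east by 7.21° from +75.39° reaches +82.60° without touching 180°.

No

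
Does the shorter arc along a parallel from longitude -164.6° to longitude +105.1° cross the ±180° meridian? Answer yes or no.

Yes

Naïve |105.1 − -164.6| = 269.7° > 180°, so the shorter arc goes the other way round — across 180°.
Signed shortest Δλ = ((105.1 − -164.6 + 180) mod 360) − 180 = -90.3°.
Going west by 90.3° from -164.6° passes through 180° before reaching +105.1°.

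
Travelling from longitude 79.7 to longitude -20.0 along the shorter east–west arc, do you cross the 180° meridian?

Signed shortest Δλ = ((-20.0 − 79.7 + 180) mod 360) − 180 = -99.7°.
Going west by 99.7° from +79.7° reaches -20.0° without touching 180°.

No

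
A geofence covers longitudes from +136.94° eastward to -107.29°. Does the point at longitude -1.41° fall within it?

Band width going east from +136.94° to -107.29°: ((-107.29 − 136.94) mod 360) = 115.77°.
Offset of -1.41° east of the west edge: ((-1.41 − 136.94) mod 360) = 221.65°.
221.65° > 115.77° ⇒ outside.

No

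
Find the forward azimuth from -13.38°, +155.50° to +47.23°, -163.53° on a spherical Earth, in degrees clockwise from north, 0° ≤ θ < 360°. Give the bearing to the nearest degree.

Δλ = -163.53 − 155.50 = -319.03°; wrapped into (−180°, 180°]: 40.97°.
θ = atan2( sin Δλ · cos φ₂ , cos φ₁ · sin φ₂ − sin φ₁ · cos φ₂ · cos Δλ )
  = atan2(0.44523, 0.83281) = 28.130° → normalised to [0°, 360°): 28.130°.

28°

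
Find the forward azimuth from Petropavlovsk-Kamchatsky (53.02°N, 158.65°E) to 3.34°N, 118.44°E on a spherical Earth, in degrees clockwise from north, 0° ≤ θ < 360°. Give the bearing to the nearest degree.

228°

Δλ = 118.44 − 158.65 = -40.21°.
θ = atan2( sin Δλ · cos φ₂ , cos φ₁ · sin φ₂ − sin φ₁ · cos φ₂ · cos Δλ )
  = atan2(-0.64449, -0.57398) = -131.688° → normalised to [0°, 360°): 228.312°.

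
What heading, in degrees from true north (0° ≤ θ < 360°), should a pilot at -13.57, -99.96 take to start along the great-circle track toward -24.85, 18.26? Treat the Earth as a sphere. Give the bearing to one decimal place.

Δλ = 18.26 − -99.96 = 118.22°.
θ = atan2( sin Δλ · cos φ₂ , cos φ₁ · sin φ₂ − sin φ₁ · cos φ₂ · cos Δλ )
  = atan2(0.79955, -0.50919) = 122.491° → normalised to [0°, 360°): 122.491°.

122.5°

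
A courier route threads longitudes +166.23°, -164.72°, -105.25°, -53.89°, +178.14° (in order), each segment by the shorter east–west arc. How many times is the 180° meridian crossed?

Leg 1: +166.23° → -164.72°, shortest Δλ = 29.05° (east) — crosses 180°.
Leg 2: -164.72° → -105.25°, shortest Δλ = 59.47° (east) — does not cross 180°.
Leg 3: -105.25° → -53.89°, shortest Δλ = 51.36° (east) — does not cross 180°.
Leg 4: -53.89° → +178.14°, shortest Δλ = -127.97° (west) — crosses 180°.
Total crossings: 2.

2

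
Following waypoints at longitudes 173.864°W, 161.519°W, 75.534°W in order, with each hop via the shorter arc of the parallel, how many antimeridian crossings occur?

Leg 1: -173.864° → -161.519°, shortest Δλ = 12.345° (east) — does not cross 180°.
Leg 2: -161.519° → -75.534°, shortest Δλ = 85.985° (east) — does not cross 180°.
Total crossings: 0.

0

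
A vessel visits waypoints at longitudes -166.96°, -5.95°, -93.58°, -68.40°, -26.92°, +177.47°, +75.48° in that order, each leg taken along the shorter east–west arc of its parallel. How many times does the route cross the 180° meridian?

Leg 1: -166.96° → -5.95°, shortest Δλ = 161.01° (east) — does not cross 180°.
Leg 2: -5.95° → -93.58°, shortest Δλ = -87.63° (west) — does not cross 180°.
Leg 3: -93.58° → -68.40°, shortest Δλ = 25.18° (east) — does not cross 180°.
Leg 4: -68.40° → -26.92°, shortest Δλ = 41.48° (east) — does not cross 180°.
Leg 5: -26.92° → +177.47°, shortest Δλ = -155.61° (west) — crosses 180°.
Leg 6: +177.47° → +75.48°, shortest Δλ = -101.99° (west) — does not cross 180°.
Total crossings: 1.

1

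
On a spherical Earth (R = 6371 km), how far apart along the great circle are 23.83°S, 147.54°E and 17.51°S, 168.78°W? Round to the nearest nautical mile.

Δλ = -168.78 − 147.54 = -316.32°; wrapped into (−180°, 180°]: 43.68°.
Δφ = -17.51 − -23.83 = 6.32°.
a = sin²(Δφ/2) + cos φ₁ · cos φ₂ · sin²(Δλ/2) = 0.123770.
c = 2·atan2(√a, √(1−a)) = 0.71901 rad → d = 6371·c ≈ 4580.80 km ≈ 2473.43 nmi.

2473 nmi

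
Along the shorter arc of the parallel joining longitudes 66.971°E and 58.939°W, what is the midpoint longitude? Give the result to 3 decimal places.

Signed shortest Δλ from +66.971° to -58.939° is -125.910°.
Midpoint longitude = +66.971° + (-125.910°)/2 = +66.971° − 62.955° = +4.016°.

4.016°E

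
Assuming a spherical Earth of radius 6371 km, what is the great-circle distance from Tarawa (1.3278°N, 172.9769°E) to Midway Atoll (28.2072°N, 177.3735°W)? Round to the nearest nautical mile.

Δλ = -177.3735 − 172.9769 = -350.3504°; wrapped into (−180°, 180°]: 9.6496°.
Δφ = 28.2072 − 1.3278 = 26.8794°.
a = sin²(Δφ/2) + cos φ₁ · cos φ₂ · sin²(Δλ/2) = 0.060252.
c = 2·atan2(√a, √(1−a)) = 0.49600 rad → d = 6371·c ≈ 3159.99 km ≈ 1706.26 nmi.

1706 nmi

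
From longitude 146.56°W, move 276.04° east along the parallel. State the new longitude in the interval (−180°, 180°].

Start at -146.56°; shift +276.04° → +129.48°.
+129.48° already lies in (−180°, 180°].

129.48°E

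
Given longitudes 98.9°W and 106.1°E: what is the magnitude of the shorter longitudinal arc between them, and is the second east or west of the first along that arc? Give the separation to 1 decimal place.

Raw difference: 106.1 − -98.9 = 205.0°.
Normalise into (−180°, 180°]: 205.0° − 360° = -155.0°.
Negative ⇒ the second point lies to the west; separation 155.0°.

155.0° west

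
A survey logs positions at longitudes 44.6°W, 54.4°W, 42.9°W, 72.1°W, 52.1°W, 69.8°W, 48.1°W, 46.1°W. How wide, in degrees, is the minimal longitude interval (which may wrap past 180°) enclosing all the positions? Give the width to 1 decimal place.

29.2°

Sort the longitudes: -72.1°, -69.8°, -54.4°, -52.1°, -48.1°, -46.1°, -44.6°, -42.9°.
Eastward gaps between consecutive values (wrapping around): 2.3°, 15.4°, 2.3°, 4.0°, 2.0°, 1.5°, 1.7°, 330.8°.
Largest gap = 330.8° ⇒ minimal covering band is its complement: 360° − 330.8° = 29.2°.
Band runs from -72.1° eastward to -42.9°.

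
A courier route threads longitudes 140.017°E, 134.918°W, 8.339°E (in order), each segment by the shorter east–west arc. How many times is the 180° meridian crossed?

1

Leg 1: +140.017° → -134.918°, shortest Δλ = 85.065° (east) — crosses 180°.
Leg 2: -134.918° → +8.339°, shortest Δλ = 143.257° (east) — does not cross 180°.
Total crossings: 1.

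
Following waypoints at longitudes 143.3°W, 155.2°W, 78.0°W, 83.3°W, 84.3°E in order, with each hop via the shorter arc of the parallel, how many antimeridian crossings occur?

Leg 1: -143.3° → -155.2°, shortest Δλ = -11.9° (west) — does not cross 180°.
Leg 2: -155.2° → -78.0°, shortest Δλ = 77.2° (east) — does not cross 180°.
Leg 3: -78.0° → -83.3°, shortest Δλ = -5.3° (west) — does not cross 180°.
Leg 4: -83.3° → +84.3°, shortest Δλ = 167.6° (east) — does not cross 180°.
Total crossings: 0.

0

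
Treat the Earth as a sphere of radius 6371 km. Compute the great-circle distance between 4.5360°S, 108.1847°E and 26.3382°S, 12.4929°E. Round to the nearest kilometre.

10349 km

Δλ = 12.4929 − 108.1847 = -95.6918°.
Δφ = -26.3382 − -4.5360 = -21.8022°.
a = sin²(Δφ/2) + cos φ₁ · cos φ₂ · sin²(Δλ/2) = 0.526758.
c = 2·atan2(√a, √(1−a)) = 1.62434 rad → d = 6371·c ≈ 10348.65 km.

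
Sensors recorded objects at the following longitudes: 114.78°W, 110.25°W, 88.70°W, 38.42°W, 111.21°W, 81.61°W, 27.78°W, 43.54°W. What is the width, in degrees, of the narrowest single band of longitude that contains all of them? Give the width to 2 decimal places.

87.00°

Sort the longitudes: -114.78°, -111.21°, -110.25°, -88.70°, -81.61°, -43.54°, -38.42°, -27.78°.
Eastward gaps between consecutive values (wrapping around): 3.57°, 0.96°, 21.55°, 7.09°, 38.07°, 5.12°, 10.64°, 273.00°.
Largest gap = 273.00° ⇒ minimal covering band is its complement: 360° − 273.00° = 87.00°.
Band runs from -114.78° eastward to -27.78°.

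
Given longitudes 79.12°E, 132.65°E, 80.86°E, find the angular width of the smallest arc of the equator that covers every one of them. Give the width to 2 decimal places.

Sort the longitudes: +79.12°, +80.86°, +132.65°.
Eastward gaps between consecutive values (wrapping around): 1.74°, 51.79°, 306.47°.
Largest gap = 306.47° ⇒ minimal covering band is its complement: 360° − 306.47° = 53.53°.
Band runs from +79.12° eastward to +132.65°.

53.53°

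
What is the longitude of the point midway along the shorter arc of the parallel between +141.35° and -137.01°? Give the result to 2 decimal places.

-177.83°

Signed shortest Δλ from +141.35° to -137.01° is +81.64°.
Midpoint longitude = +141.35° + (+81.64°)/2 = +141.35° + 40.82° = +182.17°.
Normalise into (−180°, 180°]: -177.83°.
(The naïve average (+141.35 + -137.01)/2 = 2.17° is on the wrong side of the globe.)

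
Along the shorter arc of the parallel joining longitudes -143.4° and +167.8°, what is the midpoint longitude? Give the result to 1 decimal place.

Signed shortest Δλ from -143.4° to +167.8° is -48.8°.
Midpoint longitude = -143.4° + (-48.8°)/2 = -143.4° − 24.4° = -167.8°.
(The naïve average (-143.4 + +167.8)/2 = 12.2° is on the wrong side of the globe.)

-167.8°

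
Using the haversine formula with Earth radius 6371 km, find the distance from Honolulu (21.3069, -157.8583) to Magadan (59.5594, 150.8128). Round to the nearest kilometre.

Δλ = 150.8128 − -157.8583 = 308.6711°; wrapped into (−180°, 180°]: -51.3289°.
Δφ = 59.5594 − 21.3069 = 38.2525°.
a = sin²(Δφ/2) + cos φ₁ · cos φ₂ · sin²(Δλ/2) = 0.195893.
c = 2·atan2(√a, √(1−a)) = 0.91699 rad → d = 6371·c ≈ 5842.13 km.

5842 km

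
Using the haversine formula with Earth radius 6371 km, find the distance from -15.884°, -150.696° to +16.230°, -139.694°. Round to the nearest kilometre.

3769 km

Δλ = -139.694 − -150.696 = 11.002°.
Δφ = 16.230 − -15.884 = 32.114°.
a = sin²(Δφ/2) + cos φ₁ · cos φ₂ · sin²(Δλ/2) = 0.084991.
c = 2·atan2(√a, √(1−a)) = 0.59165 rad → d = 6371·c ≈ 3769.43 km.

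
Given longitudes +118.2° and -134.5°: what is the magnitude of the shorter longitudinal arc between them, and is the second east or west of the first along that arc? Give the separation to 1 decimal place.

Raw difference: -134.5 − 118.2 = -252.7°.
Normalise into (−180°, 180°]: -252.7° + 360° = 107.3°.
Positive ⇒ the second point lies to the east; separation 107.3°.

107.3° east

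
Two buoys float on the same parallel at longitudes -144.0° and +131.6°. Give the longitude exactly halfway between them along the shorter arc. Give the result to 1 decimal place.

Signed shortest Δλ from -144.0° to +131.6° is -84.4°.
Midpoint longitude = -144.0° + (-84.4°)/2 = -144.0° − 42.2° = -186.2°.
Normalise into (−180°, 180°]: +173.8°.
(The naïve average (-144.0 + +131.6)/2 = -6.2° is on the wrong side of the globe.)

+173.8°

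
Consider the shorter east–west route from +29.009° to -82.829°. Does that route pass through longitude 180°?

No

Signed shortest Δλ = ((-82.829 − 29.009 + 180) mod 360) − 180 = -111.838°.
Going west by 111.838° from +29.009° reaches -82.829° without touching 180°.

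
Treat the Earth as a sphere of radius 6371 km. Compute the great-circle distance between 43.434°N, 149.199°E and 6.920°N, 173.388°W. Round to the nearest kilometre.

Δλ = -173.388 − 149.199 = -322.587°; wrapped into (−180°, 180°]: 37.413°.
Δφ = 6.920 − 43.434 = -36.514°.
a = sin²(Δφ/2) + cos φ₁ · cos φ₂ · sin²(Δλ/2) = 0.172295.
c = 2·atan2(√a, √(1−a)) = 0.85607 rad → d = 6371·c ≈ 5454.03 km.

5454 km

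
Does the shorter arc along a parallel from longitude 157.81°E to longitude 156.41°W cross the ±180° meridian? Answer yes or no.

Yes

Naïve |-156.41 − 157.81| = 314.22° > 180°, so the shorter arc goes the other way round — across 180°.
Signed shortest Δλ = ((-156.41 − 157.81 + 180) mod 360) − 180 = 45.78°.
Going east by 45.78° from +157.81° passes through 180° before reaching -156.41°.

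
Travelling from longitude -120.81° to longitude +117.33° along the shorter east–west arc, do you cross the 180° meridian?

Yes

Naïve |117.33 − -120.81| = 238.14° > 180°, so the shorter arc goes the other way round — across 180°.
Signed shortest Δλ = ((117.33 − -120.81 + 180) mod 360) − 180 = -121.86°.
Going west by 121.86° from -120.81° passes through 180° before reaching +117.33°.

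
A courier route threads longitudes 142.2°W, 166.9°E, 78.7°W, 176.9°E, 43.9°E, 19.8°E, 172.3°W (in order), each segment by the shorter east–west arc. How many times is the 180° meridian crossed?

Leg 1: -142.2° → +166.9°, shortest Δλ = -50.9° (west) — crosses 180°.
Leg 2: +166.9° → -78.7°, shortest Δλ = 114.4° (east) — crosses 180°.
Leg 3: -78.7° → +176.9°, shortest Δλ = -104.4° (west) — crosses 180°.
Leg 4: +176.9° → +43.9°, shortest Δλ = -133.0° (west) — does not cross 180°.
Leg 5: +43.9° → +19.8°, shortest Δλ = -24.1° (west) — does not cross 180°.
Leg 6: +19.8° → -172.3°, shortest Δλ = 167.9° (east) — crosses 180°.
Total crossings: 4.

4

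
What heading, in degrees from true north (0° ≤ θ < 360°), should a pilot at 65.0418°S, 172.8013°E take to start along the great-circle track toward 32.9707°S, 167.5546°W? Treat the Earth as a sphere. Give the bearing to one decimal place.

Δλ = -167.5546 − 172.8013 = -340.3559°; wrapped into (−180°, 180°]: 19.6441°.
θ = atan2( sin Δλ · cos φ₂ , cos φ₁ · sin φ₂ − sin φ₁ · cos φ₂ · cos Δλ )
  = atan2(0.28203, 0.48670) = 30.091° → normalised to [0°, 360°): 30.091°.

30.1°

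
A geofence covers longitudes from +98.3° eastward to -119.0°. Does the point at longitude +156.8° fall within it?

Yes

Band width going east from +98.3° to -119.0°: ((-119.0 − 98.3) mod 360) = 142.7°.
Offset of +156.8° east of the west edge: ((156.8 − 98.3) mod 360) = 58.5°.
58.5° ≤ 142.7° ⇒ inside.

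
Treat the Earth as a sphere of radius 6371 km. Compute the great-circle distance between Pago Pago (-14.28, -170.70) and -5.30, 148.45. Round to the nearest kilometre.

4578 km

Δλ = 148.45 − -170.70 = 319.15°; wrapped into (−180°, 180°]: -40.85°.
Δφ = -5.30 − -14.28 = 8.98°.
a = sin²(Δφ/2) + cos φ₁ · cos φ₂ · sin²(Δλ/2) = 0.123649.
c = 2·atan2(√a, √(1−a)) = 0.71864 rad → d = 6371·c ≈ 4578.45 km.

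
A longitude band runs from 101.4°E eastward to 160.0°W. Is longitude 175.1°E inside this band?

Yes

Band width going east from +101.4° to -160.0°: ((-160.0 − 101.4) mod 360) = 98.6°.
Offset of +175.1° east of the west edge: ((175.1 − 101.4) mod 360) = 73.7°.
73.7° ≤ 98.6° ⇒ inside.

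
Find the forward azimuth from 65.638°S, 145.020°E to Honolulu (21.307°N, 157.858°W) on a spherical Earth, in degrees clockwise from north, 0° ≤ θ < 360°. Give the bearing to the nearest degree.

52°

Δλ = -157.858 − 145.020 = -302.878°; wrapped into (−180°, 180°]: 57.122°.
θ = atan2( sin Δλ · cos φ₂ , cos φ₁ · sin φ₂ − sin φ₁ · cos φ₂ · cos Δλ )
  = atan2(0.78242, 0.61060) = 52.032° → normalised to [0°, 360°): 52.032°.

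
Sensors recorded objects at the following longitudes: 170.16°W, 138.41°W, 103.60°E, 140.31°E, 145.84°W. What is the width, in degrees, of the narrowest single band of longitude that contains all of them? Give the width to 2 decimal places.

117.99°

Sort the longitudes: -170.16°, -145.84°, -138.41°, +103.60°, +140.31°.
Eastward gaps between consecutive values (wrapping around): 24.32°, 7.43°, 242.01°, 36.71°, 49.53°.
Largest gap = 242.01° ⇒ minimal covering band is its complement: 360° − 242.01° = 117.99°.
Band runs from +103.60° eastward to -138.41°, crossing the antimeridian.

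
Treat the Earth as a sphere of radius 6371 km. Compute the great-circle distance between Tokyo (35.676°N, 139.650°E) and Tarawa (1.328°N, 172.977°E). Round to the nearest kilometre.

Δλ = 172.977 − 139.650 = 33.327°.
Δφ = 1.328 − 35.676 = -34.348°.
a = sin²(Δφ/2) + cos φ₁ · cos φ₂ · sin²(Δλ/2) = 0.153963.
c = 2·atan2(√a, √(1−a)) = 0.80644 rad → d = 6371·c ≈ 5137.82 km.

5138 km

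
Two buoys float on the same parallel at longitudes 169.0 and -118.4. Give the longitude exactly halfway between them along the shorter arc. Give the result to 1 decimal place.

Signed shortest Δλ from +169.0° to -118.4° is +72.6°.
Midpoint longitude = +169.0° + (+72.6°)/2 = +169.0° + 36.3° = +205.3°.
Normalise into (−180°, 180°]: -154.7°.
(The naïve average (+169.0 + -118.4)/2 = 25.3° is on the wrong side of the globe.)

-154.7°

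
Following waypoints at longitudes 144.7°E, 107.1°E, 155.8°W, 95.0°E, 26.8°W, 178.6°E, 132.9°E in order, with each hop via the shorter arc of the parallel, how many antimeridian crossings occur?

Leg 1: +144.7° → +107.1°, shortest Δλ = -37.6° (west) — does not cross 180°.
Leg 2: +107.1° → -155.8°, shortest Δλ = 97.1° (east) — crosses 180°.
Leg 3: -155.8° → +95.0°, shortest Δλ = -109.2° (west) — crosses 180°.
Leg 4: +95.0° → -26.8°, shortest Δλ = -121.8° (west) — does not cross 180°.
Leg 5: -26.8° → +178.6°, shortest Δλ = -154.6° (west) — crosses 180°.
Leg 6: +178.6° → +132.9°, shortest Δλ = -45.7° (west) — does not cross 180°.
Total crossings: 3.

3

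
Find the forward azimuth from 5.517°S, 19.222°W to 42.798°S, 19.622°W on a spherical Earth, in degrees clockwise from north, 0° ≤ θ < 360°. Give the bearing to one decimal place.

Δλ = -19.622 − -19.222 = -0.400°.
θ = atan2( sin Δλ · cos φ₂ , cos φ₁ · sin φ₂ − sin φ₁ · cos φ₂ · cos Δλ )
  = atan2(-0.00512, -0.60573) = -179.515° → normalised to [0°, 360°): 180.485°.

180.5°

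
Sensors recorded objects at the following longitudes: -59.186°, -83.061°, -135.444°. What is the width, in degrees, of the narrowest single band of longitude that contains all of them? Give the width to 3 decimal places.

76.258°

Sort the longitudes: -135.444°, -83.061°, -59.186°.
Eastward gaps between consecutive values (wrapping around): 52.383°, 23.875°, 283.742°.
Largest gap = 283.742° ⇒ minimal covering band is its complement: 360° − 283.742° = 76.258°.
Band runs from -135.444° eastward to -59.186°.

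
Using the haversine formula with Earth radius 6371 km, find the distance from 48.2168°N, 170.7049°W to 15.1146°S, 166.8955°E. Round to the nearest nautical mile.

3987 nmi

Δλ = 166.8955 − -170.7049 = 337.6004°; wrapped into (−180°, 180°]: -22.3996°.
Δφ = -15.1146 − 48.2168 = -63.3314°.
a = sin²(Δφ/2) + cos φ₁ · cos φ₂ · sin²(Δλ/2) = 0.299853.
c = 2·atan2(√a, √(1−a)) = 1.15896 rad → d = 6371·c ≈ 7383.72 km ≈ 3986.89 nmi.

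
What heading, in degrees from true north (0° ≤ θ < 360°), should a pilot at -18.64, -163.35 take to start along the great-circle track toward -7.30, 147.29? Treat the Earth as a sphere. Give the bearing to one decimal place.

Δλ = 147.29 − -163.35 = 310.64°; wrapped into (−180°, 180°]: -49.36°.
θ = atan2( sin Δλ · cos φ₂ , cos φ₁ · sin φ₂ − sin φ₁ · cos φ₂ · cos Δλ )
  = atan2(-0.75267, 0.08608) = -83.475° → normalised to [0°, 360°): 276.525°.

276.5°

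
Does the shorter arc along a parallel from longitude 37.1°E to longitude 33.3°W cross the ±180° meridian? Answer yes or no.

No

Signed shortest Δλ = ((-33.3 − 37.1 + 180) mod 360) − 180 = -70.4°.
Going west by 70.4° from +37.1° reaches -33.3° without touching 180°.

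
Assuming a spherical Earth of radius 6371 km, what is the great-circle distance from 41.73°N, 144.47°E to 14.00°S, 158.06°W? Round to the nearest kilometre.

8540 km

Δλ = -158.06 − 144.47 = -302.53°; wrapped into (−180°, 180°]: 57.47°.
Δφ = -14.00 − 41.73 = -55.73°.
a = sin²(Δφ/2) + cos φ₁ · cos φ₂ · sin²(Δλ/2) = 0.385819.
c = 2·atan2(√a, √(1−a)) = 1.34040 rad → d = 6371·c ≈ 8539.70 km.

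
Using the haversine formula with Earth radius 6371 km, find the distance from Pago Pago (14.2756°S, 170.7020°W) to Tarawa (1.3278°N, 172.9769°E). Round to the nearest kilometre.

Δλ = 172.9769 − -170.7020 = 343.6789°; wrapped into (−180°, 180°]: -16.3211°.
Δφ = 1.3278 − -14.2756 = 15.6034°.
a = sin²(Δφ/2) + cos φ₁ · cos φ₂ · sin²(Δλ/2) = 0.037948.
c = 2·atan2(√a, √(1−a)) = 0.39211 rad → d = 6371·c ≈ 2498.16 km.

2498 km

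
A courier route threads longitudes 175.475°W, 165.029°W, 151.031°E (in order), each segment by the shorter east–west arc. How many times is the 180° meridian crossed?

1

Leg 1: -175.475° → -165.029°, shortest Δλ = 10.446° (east) — does not cross 180°.
Leg 2: -165.029° → +151.031°, shortest Δλ = -43.94° (west) — crosses 180°.
Total crossings: 1.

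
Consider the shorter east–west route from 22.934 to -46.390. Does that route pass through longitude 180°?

No

Signed shortest Δλ = ((-46.390 − 22.934 + 180) mod 360) − 180 = -69.324°.
Going west by 69.324° from +22.934° reaches -46.390° without touching 180°.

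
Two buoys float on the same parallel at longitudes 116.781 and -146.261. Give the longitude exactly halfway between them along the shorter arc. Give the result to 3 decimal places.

+165.260°

Signed shortest Δλ from +116.781° to -146.261° is +96.958°.
Midpoint longitude = +116.781° + (+96.958°)/2 = +116.781° + 48.479° = +165.260°.
(The naïve average (+116.781 + -146.261)/2 = -14.74° is on the wrong side of the globe.)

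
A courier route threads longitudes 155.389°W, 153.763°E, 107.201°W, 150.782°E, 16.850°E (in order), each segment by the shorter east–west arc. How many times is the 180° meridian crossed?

Leg 1: -155.389° → +153.763°, shortest Δλ = -50.848° (west) — crosses 180°.
Leg 2: +153.763° → -107.201°, shortest Δλ = 99.036° (east) — crosses 180°.
Leg 3: -107.201° → +150.782°, shortest Δλ = -102.017° (west) — crosses 180°.
Leg 4: +150.782° → +16.850°, shortest Δλ = -133.932° (west) — does not cross 180°.
Total crossings: 3.

3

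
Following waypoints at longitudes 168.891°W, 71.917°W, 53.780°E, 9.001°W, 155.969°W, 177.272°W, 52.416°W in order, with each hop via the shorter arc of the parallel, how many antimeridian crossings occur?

0

Leg 1: -168.891° → -71.917°, shortest Δλ = 96.974° (east) — does not cross 180°.
Leg 2: -71.917° → +53.780°, shortest Δλ = 125.697° (east) — does not cross 180°.
Leg 3: +53.780° → -9.001°, shortest Δλ = -62.781° (west) — does not cross 180°.
Leg 4: -9.001° → -155.969°, shortest Δλ = -146.968° (west) — does not cross 180°.
Leg 5: -155.969° → -177.272°, shortest Δλ = -21.303° (west) — does not cross 180°.
Leg 6: -177.272° → -52.416°, shortest Δλ = 124.856° (east) — does not cross 180°.
Total crossings: 0.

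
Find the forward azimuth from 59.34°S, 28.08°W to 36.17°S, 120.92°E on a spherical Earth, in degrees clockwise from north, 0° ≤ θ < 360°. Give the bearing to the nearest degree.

155°

Δλ = 120.92 − -28.08 = 149.00°.
θ = atan2( sin Δλ · cos φ₂ , cos φ₁ · sin φ₂ − sin φ₁ · cos φ₂ · cos Δλ )
  = atan2(0.41577, -0.89619) = 155.112° → normalised to [0°, 360°): 155.112°.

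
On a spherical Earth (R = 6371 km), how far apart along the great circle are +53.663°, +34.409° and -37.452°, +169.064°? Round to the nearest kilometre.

16138 km

Δλ = 169.064 − 34.409 = 134.655°.
Δφ = -37.452 − 53.663 = -91.115°.
a = sin²(Δφ/2) + cos φ₁ · cos φ₂ · sin²(Δλ/2) = 0.910229.
c = 2·atan2(√a, √(1−a)) = 2.53301 rad → d = 6371·c ≈ 16137.78 km.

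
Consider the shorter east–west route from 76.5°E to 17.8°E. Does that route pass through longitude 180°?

No

Signed shortest Δλ = ((17.8 − 76.5 + 180) mod 360) − 180 = -58.7°.
Going west by 58.7° from +76.5° reaches +17.8° without touching 180°.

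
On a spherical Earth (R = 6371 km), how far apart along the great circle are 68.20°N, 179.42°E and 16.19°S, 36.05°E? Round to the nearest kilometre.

Δλ = 36.05 − 179.42 = -143.37°.
Δφ = -16.19 − 68.20 = -84.39°.
a = sin²(Δφ/2) + cos φ₁ · cos φ₂ · sin²(Δλ/2) = 0.772545.
c = 2·atan2(√a, √(1−a)) = 2.14729 rad → d = 6371·c ≈ 13680.40 km.

13680 km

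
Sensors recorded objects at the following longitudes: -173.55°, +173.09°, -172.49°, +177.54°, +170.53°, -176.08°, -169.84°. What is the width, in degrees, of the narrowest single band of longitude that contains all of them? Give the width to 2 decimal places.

Sort the longitudes: -176.08°, -173.55°, -172.49°, -169.84°, +170.53°, +173.09°, +177.54°.
Eastward gaps between consecutive values (wrapping around): 2.53°, 1.06°, 2.65°, 340.37°, 2.56°, 4.45°, 6.38°.
Largest gap = 340.37° ⇒ minimal covering band is its complement: 360° − 340.37° = 19.63°.
Band runs from +170.53° eastward to -169.84°, crossing the antimeridian.

19.63°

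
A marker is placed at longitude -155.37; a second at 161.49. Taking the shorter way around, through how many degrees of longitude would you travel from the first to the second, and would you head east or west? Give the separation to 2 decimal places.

43.14° west

Raw difference: 161.49 − -155.37 = 316.86°.
Normalise into (−180°, 180°]: 316.86° − 360° = -43.14°.
Negative ⇒ the second point lies to the west; separation 43.14°.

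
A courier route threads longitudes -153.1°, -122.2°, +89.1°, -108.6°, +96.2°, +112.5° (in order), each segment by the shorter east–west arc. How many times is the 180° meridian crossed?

3

Leg 1: -153.1° → -122.2°, shortest Δλ = 30.9° (east) — does not cross 180°.
Leg 2: -122.2° → +89.1°, shortest Δλ = -148.7° (west) — crosses 180°.
Leg 3: +89.1° → -108.6°, shortest Δλ = 162.3° (east) — crosses 180°.
Leg 4: -108.6° → +96.2°, shortest Δλ = -155.2° (west) — crosses 180°.
Leg 5: +96.2° → +112.5°, shortest Δλ = 16.3° (east) — does not cross 180°.
Total crossings: 3.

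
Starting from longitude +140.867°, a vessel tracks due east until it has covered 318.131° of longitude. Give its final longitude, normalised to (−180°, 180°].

Start at +140.867°; shift +318.131° → +458.998°.
+458.998° lies outside (−180°, 180°]; subtract 360° → +98.998°.

+98.998°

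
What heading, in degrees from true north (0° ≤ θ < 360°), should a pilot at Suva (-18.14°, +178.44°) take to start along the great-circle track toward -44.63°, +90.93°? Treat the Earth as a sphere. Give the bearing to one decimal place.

227.2°

Δλ = 90.93 − 178.44 = -87.51°.
θ = atan2( sin Δλ · cos φ₂ , cos φ₁ · sin φ₂ − sin φ₁ · cos φ₂ · cos Δλ )
  = atan2(-0.71099, -0.65798) = -132.783° → normalised to [0°, 360°): 227.217°.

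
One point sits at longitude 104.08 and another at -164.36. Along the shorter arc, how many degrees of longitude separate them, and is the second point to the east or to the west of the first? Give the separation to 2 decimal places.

Raw difference: -164.36 − 104.08 = -268.44°.
Normalise into (−180°, 180°]: -268.44° + 360° = 91.56°.
Positive ⇒ the second point lies to the east; separation 91.56°.

91.56° east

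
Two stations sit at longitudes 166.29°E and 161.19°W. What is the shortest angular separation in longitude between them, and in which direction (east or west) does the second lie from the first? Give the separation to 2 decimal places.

Raw difference: -161.19 − 166.29 = -327.48°.
Normalise into (−180°, 180°]: -327.48° + 360° = 32.52°.
Positive ⇒ the second point lies to the east; separation 32.52°.

32.52° east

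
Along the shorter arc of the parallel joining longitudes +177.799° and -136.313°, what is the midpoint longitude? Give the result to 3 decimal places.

Signed shortest Δλ from +177.799° to -136.313° is +45.888°.
Midpoint longitude = +177.799° + (+45.888°)/2 = +177.799° + 22.944° = +200.743°.
Normalise into (−180°, 180°]: -159.257°.
(The naïve average (+177.799 + -136.313)/2 = 20.743° is on the wrong side of the globe.)

-159.257°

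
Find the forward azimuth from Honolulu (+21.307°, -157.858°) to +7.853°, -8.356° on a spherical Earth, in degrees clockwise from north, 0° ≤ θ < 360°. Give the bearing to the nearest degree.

Δλ = -8.356 − -157.858 = 149.502°.
θ = atan2( sin Δλ · cos φ₂ , cos φ₁ · sin φ₂ − sin φ₁ · cos φ₂ · cos Δλ )
  = atan2(0.50275, 0.43745) = 48.973° → normalised to [0°, 360°): 48.973°.

49°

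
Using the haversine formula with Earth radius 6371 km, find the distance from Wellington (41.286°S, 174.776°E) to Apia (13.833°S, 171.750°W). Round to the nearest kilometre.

3319 km

Δλ = -171.750 − 174.776 = -346.526°; wrapped into (−180°, 180°]: 13.474°.
Δφ = -13.833 − -41.286 = 27.453°.
a = sin²(Δφ/2) + cos φ₁ · cos φ₂ · sin²(Δλ/2) = 0.066347.
c = 2·atan2(√a, √(1−a)) = 0.52103 rad → d = 6371·c ≈ 3319.48 km.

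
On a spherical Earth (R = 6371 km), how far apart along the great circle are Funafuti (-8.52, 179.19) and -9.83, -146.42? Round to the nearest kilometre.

3776 km

Δλ = -146.42 − 179.19 = -325.61°; wrapped into (−180°, 180°]: 34.39°.
Δφ = -9.83 − -8.52 = -1.31°.
a = sin²(Δφ/2) + cos φ₁ · cos φ₂ · sin²(Δλ/2) = 0.085291.
c = 2·atan2(√a, √(1−a)) = 0.59273 rad → d = 6371·c ≈ 3776.30 km.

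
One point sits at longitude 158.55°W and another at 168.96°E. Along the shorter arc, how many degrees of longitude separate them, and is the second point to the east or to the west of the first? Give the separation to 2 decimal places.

32.49° west

Raw difference: 168.96 − -158.55 = 327.51°.
Normalise into (−180°, 180°]: 327.51° − 360° = -32.49°.
Negative ⇒ the second point lies to the west; separation 32.49°.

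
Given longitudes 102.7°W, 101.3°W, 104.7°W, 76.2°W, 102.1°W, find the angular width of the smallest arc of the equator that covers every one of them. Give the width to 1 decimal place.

Sort the longitudes: -104.7°, -102.7°, -102.1°, -101.3°, -76.2°.
Eastward gaps between consecutive values (wrapping around): 2.0°, 0.6°, 0.8°, 25.1°, 331.5°.
Largest gap = 331.5° ⇒ minimal covering band is its complement: 360° − 331.5° = 28.5°.
Band runs from -104.7° eastward to -76.2°.

28.5°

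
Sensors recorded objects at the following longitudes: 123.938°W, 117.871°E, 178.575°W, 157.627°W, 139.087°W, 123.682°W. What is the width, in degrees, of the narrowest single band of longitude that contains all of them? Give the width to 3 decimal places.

118.447°

Sort the longitudes: -178.575°, -157.627°, -139.087°, -123.938°, -123.682°, +117.871°.
Eastward gaps between consecutive values (wrapping around): 20.948°, 18.540°, 15.149°, 0.256°, 241.553°, 63.554°.
Largest gap = 241.553° ⇒ minimal covering band is its complement: 360° − 241.553° = 118.447°.
Band runs from +117.871° eastward to -123.682°, crossing the antimeridian.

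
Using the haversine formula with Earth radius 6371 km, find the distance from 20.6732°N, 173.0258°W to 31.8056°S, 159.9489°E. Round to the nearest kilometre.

6507 km

Δλ = 159.9489 − -173.0258 = 332.9747°; wrapped into (−180°, 180°]: -27.0253°.
Δφ = -31.8056 − 20.6732 = -52.4788°.
a = sin²(Δφ/2) + cos φ₁ · cos φ₂ · sin²(Δλ/2) = 0.238884.
c = 2·atan2(√a, √(1−a)) = 1.02133 rad → d = 6371·c ≈ 6506.89 km.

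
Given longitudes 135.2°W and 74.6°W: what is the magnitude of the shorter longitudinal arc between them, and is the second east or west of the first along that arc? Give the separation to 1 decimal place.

Raw difference: -74.6 − -135.2 = 60.6°.
Normalise into (−180°, 180°]: 60.6° stays 60.6°.
Positive ⇒ the second point lies to the east; separation 60.6°.

60.6° east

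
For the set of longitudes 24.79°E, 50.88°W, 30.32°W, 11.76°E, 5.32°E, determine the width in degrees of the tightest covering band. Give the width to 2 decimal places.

75.67°

Sort the longitudes: -50.88°, -30.32°, +5.32°, +11.76°, +24.79°.
Eastward gaps between consecutive values (wrapping around): 20.56°, 35.64°, 6.44°, 13.03°, 284.33°.
Largest gap = 284.33° ⇒ minimal covering band is its complement: 360° − 284.33° = 75.67°.
Band runs from -50.88° eastward to +24.79°.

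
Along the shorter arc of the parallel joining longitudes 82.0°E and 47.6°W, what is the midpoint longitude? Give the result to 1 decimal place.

Signed shortest Δλ from +82.0° to -47.6° is -129.6°.
Midpoint longitude = +82.0° + (-129.6°)/2 = +82.0° − 64.8° = +17.2°.

17.2°E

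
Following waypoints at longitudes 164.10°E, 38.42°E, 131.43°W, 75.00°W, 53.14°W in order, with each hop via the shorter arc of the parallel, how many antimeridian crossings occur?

0

Leg 1: +164.10° → +38.42°, shortest Δλ = -125.68° (west) — does not cross 180°.
Leg 2: +38.42° → -131.43°, shortest Δλ = -169.85° (west) — does not cross 180°.
Leg 3: -131.43° → -75.00°, shortest Δλ = 56.43° (east) — does not cross 180°.
Leg 4: -75.00° → -53.14°, shortest Δλ = 21.86° (east) — does not cross 180°.
Total crossings: 0.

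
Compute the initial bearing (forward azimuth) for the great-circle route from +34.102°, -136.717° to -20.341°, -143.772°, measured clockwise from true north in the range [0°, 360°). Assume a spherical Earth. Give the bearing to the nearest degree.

Δλ = -143.772 − -136.717 = -7.055°.
θ = atan2( sin Δλ · cos φ₂ , cos φ₁ · sin φ₂ − sin φ₁ · cos φ₂ · cos Δλ )
  = atan2(-0.11516, -0.80956) = -171.904° → normalised to [0°, 360°): 188.096°.

188°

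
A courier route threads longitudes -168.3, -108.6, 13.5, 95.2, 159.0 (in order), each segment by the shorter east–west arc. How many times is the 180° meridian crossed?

Leg 1: -168.3° → -108.6°, shortest Δλ = 59.7° (east) — does not cross 180°.
Leg 2: -108.6° → +13.5°, shortest Δλ = 122.1° (east) — does not cross 180°.
Leg 3: +13.5° → +95.2°, shortest Δλ = 81.7° (east) — does not cross 180°.
Leg 4: +95.2° → +159.0°, shortest Δλ = 63.8° (east) — does not cross 180°.
Total crossings: 0.

0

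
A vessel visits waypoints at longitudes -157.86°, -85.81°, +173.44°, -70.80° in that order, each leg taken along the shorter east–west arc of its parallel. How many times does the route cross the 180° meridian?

2

Leg 1: -157.86° → -85.81°, shortest Δλ = 72.05° (east) — does not cross 180°.
Leg 2: -85.81° → +173.44°, shortest Δλ = -100.75° (west) — crosses 180°.
Leg 3: +173.44° → -70.80°, shortest Δλ = 115.76° (east) — crosses 180°.
Total crossings: 2.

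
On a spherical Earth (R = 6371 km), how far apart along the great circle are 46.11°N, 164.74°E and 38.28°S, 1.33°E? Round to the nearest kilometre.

18400 km

Δλ = 1.33 − 164.74 = -163.41°.
Δφ = -38.28 − 46.11 = -84.39°.
a = sin²(Δφ/2) + cos φ₁ · cos φ₂ · sin²(Δλ/2) = 0.984011.
c = 2·atan2(√a, √(1−a)) = 2.88802 rad → d = 6371·c ≈ 18399.57 km.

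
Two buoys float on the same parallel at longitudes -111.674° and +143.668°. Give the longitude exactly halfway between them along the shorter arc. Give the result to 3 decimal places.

-164.003°

Signed shortest Δλ from -111.674° to +143.668° is -104.658°.
Midpoint longitude = -111.674° + (-104.658°)/2 = -111.674° − 52.329° = -164.003°.
(The naïve average (-111.674 + +143.668)/2 = 15.997° is on the wrong side of the globe.)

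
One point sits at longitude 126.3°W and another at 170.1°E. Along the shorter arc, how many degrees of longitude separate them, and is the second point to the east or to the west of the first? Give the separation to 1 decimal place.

Raw difference: 170.1 − -126.3 = 296.4°.
Normalise into (−180°, 180°]: 296.4° − 360° = -63.6°.
Negative ⇒ the second point lies to the west; separation 63.6°.

63.6° west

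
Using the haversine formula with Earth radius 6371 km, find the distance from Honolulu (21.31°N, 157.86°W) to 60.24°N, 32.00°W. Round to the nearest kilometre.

9723 km

Δλ = -32.00 − -157.86 = 125.86°.
Δφ = 60.24 − 21.31 = 38.93°.
a = sin²(Δφ/2) + cos φ₁ · cos φ₂ · sin²(Δλ/2) = 0.477705.
c = 2·atan2(√a, √(1−a)) = 1.52619 rad → d = 6371·c ≈ 9723.37 km.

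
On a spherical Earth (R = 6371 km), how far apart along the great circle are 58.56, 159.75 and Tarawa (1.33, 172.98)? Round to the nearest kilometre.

Δλ = 172.98 − 159.75 = 13.23°.
Δφ = 1.33 − 58.56 = -57.23°.
a = sin²(Δφ/2) + cos φ₁ · cos φ₂ · sin²(Δλ/2) = 0.236286.
c = 2·atan2(√a, √(1−a)) = 1.01523 rad → d = 6371·c ≈ 6468.00 km.

6468 km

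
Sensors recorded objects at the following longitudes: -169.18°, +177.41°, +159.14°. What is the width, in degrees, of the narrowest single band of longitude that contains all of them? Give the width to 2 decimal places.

31.68°

Sort the longitudes: -169.18°, +159.14°, +177.41°.
Eastward gaps between consecutive values (wrapping around): 328.32°, 18.27°, 13.41°.
Largest gap = 328.32° ⇒ minimal covering band is its complement: 360° − 328.32° = 31.68°.
Band runs from +159.14° eastward to -169.18°, crossing the antimeridian.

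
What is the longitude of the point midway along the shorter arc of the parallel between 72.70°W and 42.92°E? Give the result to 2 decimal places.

Signed shortest Δλ from -72.70° to +42.92° is +115.62°.
Midpoint longitude = -72.70° + (+115.62°)/2 = -72.70° + 57.81° = -14.89°.

14.89°W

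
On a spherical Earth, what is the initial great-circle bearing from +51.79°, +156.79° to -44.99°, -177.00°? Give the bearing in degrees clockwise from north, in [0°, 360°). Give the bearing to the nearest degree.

Δλ = -177.00 − 156.79 = -333.79°; wrapped into (−180°, 180°]: 26.21°.
θ = atan2( sin Δλ · cos φ₂ , cos φ₁ · sin φ₂ − sin φ₁ · cos φ₂ · cos Δλ )
  = atan2(0.31236, -0.93587) = 161.543° → normalised to [0°, 360°): 161.543°.

162°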